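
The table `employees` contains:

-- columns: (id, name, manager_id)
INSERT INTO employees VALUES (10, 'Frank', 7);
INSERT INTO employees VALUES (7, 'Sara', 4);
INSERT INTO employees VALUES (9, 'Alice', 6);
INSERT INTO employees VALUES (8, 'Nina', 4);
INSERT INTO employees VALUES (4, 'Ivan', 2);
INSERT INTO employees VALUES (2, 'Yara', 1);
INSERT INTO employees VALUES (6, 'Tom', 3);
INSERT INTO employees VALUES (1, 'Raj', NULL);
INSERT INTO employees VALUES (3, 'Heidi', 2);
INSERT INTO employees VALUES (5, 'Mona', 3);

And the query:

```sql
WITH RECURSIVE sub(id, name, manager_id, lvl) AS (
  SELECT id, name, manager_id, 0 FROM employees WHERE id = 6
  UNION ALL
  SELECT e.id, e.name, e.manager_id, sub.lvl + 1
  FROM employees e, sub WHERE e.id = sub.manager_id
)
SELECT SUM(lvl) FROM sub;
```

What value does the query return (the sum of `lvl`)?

Base: id=6 (Tom), manager_id=3, lvl 0.
Iteration 1: join on id=3 -> Heidi (id 3, manager_id=2, lvl 1).
Iteration 2: join on id=2 -> Yara (id 2, manager_id=1, lvl 2).
Iteration 3: join on id=1 -> Raj (id 1, manager_id=NULL, lvl 3).
Iteration 4: manager_id is NULL; no match; recursion stops.
SUM(lvl) = 0 + 1 + 2 + 3 = 6.

6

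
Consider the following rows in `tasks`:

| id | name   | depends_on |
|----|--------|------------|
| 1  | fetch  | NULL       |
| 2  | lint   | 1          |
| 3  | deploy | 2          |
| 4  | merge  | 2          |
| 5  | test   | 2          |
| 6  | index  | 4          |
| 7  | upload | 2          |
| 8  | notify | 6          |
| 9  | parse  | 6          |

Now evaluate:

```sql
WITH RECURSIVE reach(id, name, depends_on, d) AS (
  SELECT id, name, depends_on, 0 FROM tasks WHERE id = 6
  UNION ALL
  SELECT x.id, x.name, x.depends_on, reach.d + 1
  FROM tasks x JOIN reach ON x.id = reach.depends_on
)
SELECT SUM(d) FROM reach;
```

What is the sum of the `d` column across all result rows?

6

Base: id=6 (index), depends_on=4, d 0.
Iteration 1: join on id=4 -> merge (id 4, depends_on=2, d 1).
Iteration 2: join on id=2 -> lint (id 2, depends_on=1, d 2).
Iteration 3: join on id=1 -> fetch (id 1, depends_on=NULL, d 3).
Iteration 4: depends_on is NULL; no match; recursion stops.
SUM(d) = 0 + 1 + 2 + 3 = 6.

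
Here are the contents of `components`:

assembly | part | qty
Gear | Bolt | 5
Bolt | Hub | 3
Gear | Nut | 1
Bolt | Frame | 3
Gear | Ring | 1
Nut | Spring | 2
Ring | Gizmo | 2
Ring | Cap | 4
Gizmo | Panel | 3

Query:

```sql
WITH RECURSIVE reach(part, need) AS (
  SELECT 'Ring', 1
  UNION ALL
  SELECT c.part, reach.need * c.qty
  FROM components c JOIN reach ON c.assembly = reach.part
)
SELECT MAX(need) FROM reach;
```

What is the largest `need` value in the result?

6

Base: (Ring, need=1).
Iteration 1: components of {Ring} -> Cap = 1*4 = 4, Gizmo = 1*2 = 2.
Iteration 2: components of {Cap,Gizmo} -> Panel = 2*3 = 6.
Iteration 3: no further components; recursion stops.
need values: 1, 2, 4, 6; the maximum is 6.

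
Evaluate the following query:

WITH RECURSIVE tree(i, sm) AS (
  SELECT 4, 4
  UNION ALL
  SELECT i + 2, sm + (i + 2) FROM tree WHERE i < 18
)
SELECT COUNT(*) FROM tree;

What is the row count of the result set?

8

Base: i=4, sm=4.
Iteration 1: 4 < 18 holds -> i = 4 + 2 = 6, sm = 4 + 6 = 10.
Iteration 2: 6 < 18 holds -> i = 6 + 2 = 8, sm = 10 + 8 = 18.
Iteration 3: 8 < 18 holds -> i = 8 + 2 = 10, sm = 18 + 10 = 28.
Iteration 4: 10 < 18 holds -> i = 10 + 2 = 12, sm = 28 + 12 = 40.
Iteration 5: 12 < 18 holds -> i = 12 + 2 = 14, sm = 40 + 14 = 54.
Iteration 6: 14 < 18 holds -> i = 14 + 2 = 16, sm = 54 + 16 = 70.
Iteration 7: 16 < 18 holds -> i = 16 + 2 = 18, sm = 70 + 18 = 88.
Iteration 8: 18 < 18 fails; recursion stops.
Total rows emitted: 8.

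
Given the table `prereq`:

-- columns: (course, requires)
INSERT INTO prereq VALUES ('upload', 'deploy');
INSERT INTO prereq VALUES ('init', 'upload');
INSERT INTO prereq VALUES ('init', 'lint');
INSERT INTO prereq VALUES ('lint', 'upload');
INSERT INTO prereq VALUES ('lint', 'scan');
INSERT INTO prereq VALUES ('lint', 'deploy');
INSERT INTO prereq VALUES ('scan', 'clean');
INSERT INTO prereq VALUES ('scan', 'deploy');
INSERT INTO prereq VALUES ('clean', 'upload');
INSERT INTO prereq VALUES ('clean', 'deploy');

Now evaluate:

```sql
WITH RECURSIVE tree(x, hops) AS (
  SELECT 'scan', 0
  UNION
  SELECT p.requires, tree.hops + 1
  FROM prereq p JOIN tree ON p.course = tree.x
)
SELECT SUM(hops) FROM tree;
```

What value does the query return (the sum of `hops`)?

9

Base: (scan, hops=0).
Iteration 1: edges from {scan} -> (clean, hops=1), (deploy, hops=1).
Iteration 2: edges from {clean,deploy} -> (deploy, hops=2), (upload, hops=2).
Iteration 3: edges from {deploy,upload} -> (deploy, hops=3).
Iteration 4: no outgoing edges from {deploy}; recursion stops.
SUM(hops) = 0 + 1 + 1 + 2 + 2 + 3 = 9.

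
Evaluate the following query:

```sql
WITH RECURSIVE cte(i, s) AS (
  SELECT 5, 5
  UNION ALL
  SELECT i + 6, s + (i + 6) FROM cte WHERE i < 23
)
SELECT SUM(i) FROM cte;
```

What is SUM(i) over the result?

56

Base: i=5, s=5.
Iteration 1: 5 < 23 holds -> i = 5 + 6 = 11, s = 5 + 11 = 16.
Iteration 2: 11 < 23 holds -> i = 11 + 6 = 17, s = 16 + 17 = 33.
Iteration 3: 17 < 23 holds -> i = 17 + 6 = 23, s = 33 + 23 = 56.
Iteration 4: 23 < 23 fails; recursion stops.
SUM(i) = 5 + 11 + 17 + 23 = 56.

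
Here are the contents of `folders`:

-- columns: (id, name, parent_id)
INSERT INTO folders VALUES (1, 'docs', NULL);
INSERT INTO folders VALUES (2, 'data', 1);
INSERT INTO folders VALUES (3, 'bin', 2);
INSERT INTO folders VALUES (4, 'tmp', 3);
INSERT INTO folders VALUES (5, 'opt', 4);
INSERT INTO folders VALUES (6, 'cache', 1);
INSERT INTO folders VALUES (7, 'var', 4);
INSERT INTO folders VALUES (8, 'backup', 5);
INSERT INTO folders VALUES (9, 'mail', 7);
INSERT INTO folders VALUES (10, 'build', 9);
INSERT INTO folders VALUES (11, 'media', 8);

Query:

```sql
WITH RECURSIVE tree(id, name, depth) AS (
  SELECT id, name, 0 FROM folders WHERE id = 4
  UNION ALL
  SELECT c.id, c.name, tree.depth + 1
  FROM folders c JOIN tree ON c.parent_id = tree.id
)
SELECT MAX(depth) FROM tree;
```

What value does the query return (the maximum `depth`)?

3

Base: id=4 (tmp) at depth 0.
Iteration 1: rows with parent_id in {4} -> opt (id 5, depth 1), var (id 7, depth 1).
Iteration 2: rows with parent_id in {5,7} -> backup (id 8, depth 2), mail (id 9, depth 2).
Iteration 3: rows with parent_id in {8,9} -> build (id 10, depth 3), media (id 11, depth 3).
Iteration 4: no rows with parent_id in {10,11}; recursion stops.
depth values: 0, 1, 1, 2, 2, 3, 3; the maximum is 3.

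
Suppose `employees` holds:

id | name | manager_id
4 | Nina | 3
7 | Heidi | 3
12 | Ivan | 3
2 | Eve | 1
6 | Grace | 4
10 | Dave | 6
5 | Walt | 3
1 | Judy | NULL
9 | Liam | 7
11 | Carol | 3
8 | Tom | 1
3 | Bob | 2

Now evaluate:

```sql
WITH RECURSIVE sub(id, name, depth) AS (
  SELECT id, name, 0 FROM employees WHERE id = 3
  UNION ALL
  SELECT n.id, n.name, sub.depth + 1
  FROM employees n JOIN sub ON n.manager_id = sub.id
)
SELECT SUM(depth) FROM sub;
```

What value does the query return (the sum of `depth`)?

12

Base: id=3 (Bob) at depth 0.
Iteration 1: rows with manager_id in {3} -> Nina (id 4, depth 1), Walt (id 5, depth 1), Heidi (id 7, depth 1), Carol (id 11, depth 1), Ivan (id 12, depth 1).
Iteration 2: rows with manager_id in {4,5,7,11,12} -> Grace (id 6, depth 2), Liam (id 9, depth 2).
Iteration 3: rows with manager_id in {6,9} -> Dave (id 10, depth 3).
Iteration 4: no rows with manager_id in {10}; recursion stops.
SUM(depth) = 0 + 1 + 1 + 1 + 1 + 1 + 2 + 2 + 3 = 12.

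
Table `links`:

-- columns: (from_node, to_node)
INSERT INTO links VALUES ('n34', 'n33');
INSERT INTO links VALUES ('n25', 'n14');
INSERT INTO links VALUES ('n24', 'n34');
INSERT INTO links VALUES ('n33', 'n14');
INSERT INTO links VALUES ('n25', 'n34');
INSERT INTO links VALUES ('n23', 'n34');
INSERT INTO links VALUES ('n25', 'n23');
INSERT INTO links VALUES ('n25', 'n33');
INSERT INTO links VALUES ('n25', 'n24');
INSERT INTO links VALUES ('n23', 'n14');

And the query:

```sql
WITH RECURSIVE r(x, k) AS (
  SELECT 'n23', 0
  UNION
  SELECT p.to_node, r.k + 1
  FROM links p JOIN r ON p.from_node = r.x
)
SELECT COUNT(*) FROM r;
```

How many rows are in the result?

5

Base: (n23, k=0).
Iteration 1: edges from {n23} -> (n14, k=1), (n34, k=1).
Iteration 2: edges from {n14,n34} -> (n33, k=2).
Iteration 3: edges from {n33} -> (n14, k=3).
Iteration 4: no outgoing edges from {n14}; recursion stops.
Total rows emitted: 5.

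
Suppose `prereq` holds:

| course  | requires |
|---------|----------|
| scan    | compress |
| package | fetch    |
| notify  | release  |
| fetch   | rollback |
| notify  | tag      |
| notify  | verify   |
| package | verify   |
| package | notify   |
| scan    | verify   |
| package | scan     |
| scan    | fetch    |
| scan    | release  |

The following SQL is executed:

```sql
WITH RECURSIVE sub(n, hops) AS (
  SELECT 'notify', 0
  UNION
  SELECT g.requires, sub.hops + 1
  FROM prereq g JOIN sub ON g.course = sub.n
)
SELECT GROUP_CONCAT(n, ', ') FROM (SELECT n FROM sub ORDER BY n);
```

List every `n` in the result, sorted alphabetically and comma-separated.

Base: (notify, hops=0).
Iteration 1: edges from {notify} -> (release, hops=1), (tag, hops=1), (verify, hops=1).
Iteration 2: no outgoing edges from {release,tag,verify}; recursion stops.

notify, release, tag, verify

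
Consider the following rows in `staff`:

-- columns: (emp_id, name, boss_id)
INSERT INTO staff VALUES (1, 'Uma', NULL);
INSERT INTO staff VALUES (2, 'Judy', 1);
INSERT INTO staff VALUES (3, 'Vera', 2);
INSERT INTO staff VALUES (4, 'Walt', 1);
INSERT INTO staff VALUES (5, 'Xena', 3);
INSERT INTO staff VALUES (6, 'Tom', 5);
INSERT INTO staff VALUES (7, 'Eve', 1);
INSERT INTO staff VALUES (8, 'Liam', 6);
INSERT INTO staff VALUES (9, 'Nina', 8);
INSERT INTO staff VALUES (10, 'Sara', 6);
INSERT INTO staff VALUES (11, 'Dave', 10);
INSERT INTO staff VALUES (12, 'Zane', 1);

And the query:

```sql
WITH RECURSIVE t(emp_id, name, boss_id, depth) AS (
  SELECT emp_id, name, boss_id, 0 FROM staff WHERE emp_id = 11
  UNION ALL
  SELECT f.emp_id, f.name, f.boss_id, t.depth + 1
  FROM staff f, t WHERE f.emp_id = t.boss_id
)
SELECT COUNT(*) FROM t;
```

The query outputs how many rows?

7

Base: emp_id=11 (Dave), boss_id=10, depth 0.
Iteration 1: join on emp_id=10 -> Sara (id 10, boss_id=6, depth 1).
Iteration 2: join on emp_id=6 -> Tom (id 6, boss_id=5, depth 2).
Iteration 3: join on emp_id=5 -> Xena (id 5, boss_id=3, depth 3).
Iteration 4: join on emp_id=3 -> Vera (id 3, boss_id=2, depth 4).
Iteration 5: join on emp_id=2 -> Judy (id 2, boss_id=1, depth 5).
Iteration 6: join on emp_id=1 -> Uma (id 1, boss_id=NULL, depth 6).
Iteration 7: boss_id is NULL; no match; recursion stops.
Total rows emitted: 7.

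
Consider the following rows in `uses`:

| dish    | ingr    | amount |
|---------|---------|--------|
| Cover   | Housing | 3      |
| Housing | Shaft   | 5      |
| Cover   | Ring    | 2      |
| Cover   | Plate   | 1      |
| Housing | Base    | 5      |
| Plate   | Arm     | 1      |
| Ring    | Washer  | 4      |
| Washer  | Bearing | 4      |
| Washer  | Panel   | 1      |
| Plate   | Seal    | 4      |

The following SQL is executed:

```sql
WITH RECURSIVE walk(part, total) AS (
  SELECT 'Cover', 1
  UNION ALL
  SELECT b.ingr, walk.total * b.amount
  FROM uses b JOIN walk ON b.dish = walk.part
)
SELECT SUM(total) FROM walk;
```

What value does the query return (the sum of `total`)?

90

Base: (Cover, total=1).
Iteration 1: components of {Cover} -> Housing = 1*3 = 3, Plate = 1*1 = 1, Ring = 1*2 = 2.
Iteration 2: components of {Housing,Plate,Ring} -> Arm = 1*1 = 1, Base = 3*5 = 15, Seal = 1*4 = 4, Shaft = 3*5 = 15, Washer = 2*4 = 8.
Iteration 3: components of {Arm,Base,Seal,Shaft,Washer} -> Bearing = 8*4 = 32, Panel = 8*1 = 8.
Iteration 4: no further components; recursion stops.
SUM(total) = 1 + 3 + 2 + 1 + 15 + 15 + 8 + 1 + 4 + 32 + 8 = 90.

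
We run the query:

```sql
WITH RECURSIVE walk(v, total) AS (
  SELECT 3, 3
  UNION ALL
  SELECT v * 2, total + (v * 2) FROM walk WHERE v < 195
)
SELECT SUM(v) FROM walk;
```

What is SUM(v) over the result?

765

Base: v=3, total=3.
Iteration 1: 3 < 195 holds -> v = 3 * 2 = 6, total = 3 + 6 = 9.
Iteration 2: 6 < 195 holds -> v = 6 * 2 = 12, total = 9 + 12 = 21.
Iteration 3: 12 < 195 holds -> v = 12 * 2 = 24, total = 21 + 24 = 45.
Iteration 4: 24 < 195 holds -> v = 24 * 2 = 48, total = 45 + 48 = 93.
Iteration 5: 48 < 195 holds -> v = 48 * 2 = 96, total = 93 + 96 = 189.
Iteration 6: 96 < 195 holds -> v = 96 * 2 = 192, total = 189 + 192 = 381.
Iteration 7: 192 < 195 holds -> v = 192 * 2 = 384, total = 381 + 384 = 765.
Iteration 8: 384 < 195 fails; recursion stops.
SUM(v) = 3 + 6 + 12 + 24 + 48 + 96 + 192 + 384 = 765.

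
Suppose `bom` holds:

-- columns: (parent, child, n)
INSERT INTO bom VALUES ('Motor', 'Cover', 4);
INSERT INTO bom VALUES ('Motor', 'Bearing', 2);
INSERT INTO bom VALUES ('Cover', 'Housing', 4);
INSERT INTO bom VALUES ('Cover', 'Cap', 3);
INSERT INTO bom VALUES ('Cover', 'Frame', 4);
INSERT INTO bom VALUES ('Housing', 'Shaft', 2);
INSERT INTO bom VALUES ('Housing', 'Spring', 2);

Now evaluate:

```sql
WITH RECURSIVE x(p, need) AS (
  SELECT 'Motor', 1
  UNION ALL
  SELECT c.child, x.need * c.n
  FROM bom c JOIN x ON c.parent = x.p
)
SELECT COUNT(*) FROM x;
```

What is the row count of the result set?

8

Base: (Motor, need=1).
Iteration 1: components of {Motor} -> Bearing = 1*2 = 2, Cover = 1*4 = 4.
Iteration 2: components of {Bearing,Cover} -> Cap = 4*3 = 12, Frame = 4*4 = 16, Housing = 4*4 = 16.
Iteration 3: components of {Cap,Frame,Housing} -> Shaft = 16*2 = 32, Spring = 16*2 = 32.
Iteration 4: no further components; recursion stops.
Total rows emitted: 8.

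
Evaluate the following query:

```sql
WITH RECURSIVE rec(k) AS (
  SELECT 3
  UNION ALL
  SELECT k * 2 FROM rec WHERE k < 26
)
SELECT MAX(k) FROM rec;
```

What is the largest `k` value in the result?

48

Base: k=3.
Iteration 1: 3 < 26 holds -> k = 3 * 2 = 6.
Iteration 2: 6 < 26 holds -> k = 6 * 2 = 12.
Iteration 3: 12 < 26 holds -> k = 12 * 2 = 24.
Iteration 4: 24 < 26 holds -> k = 24 * 2 = 48.
Iteration 5: 48 < 26 fails; recursion stops.
k values: 3, 6, 12, 24, 48; the maximum is 48.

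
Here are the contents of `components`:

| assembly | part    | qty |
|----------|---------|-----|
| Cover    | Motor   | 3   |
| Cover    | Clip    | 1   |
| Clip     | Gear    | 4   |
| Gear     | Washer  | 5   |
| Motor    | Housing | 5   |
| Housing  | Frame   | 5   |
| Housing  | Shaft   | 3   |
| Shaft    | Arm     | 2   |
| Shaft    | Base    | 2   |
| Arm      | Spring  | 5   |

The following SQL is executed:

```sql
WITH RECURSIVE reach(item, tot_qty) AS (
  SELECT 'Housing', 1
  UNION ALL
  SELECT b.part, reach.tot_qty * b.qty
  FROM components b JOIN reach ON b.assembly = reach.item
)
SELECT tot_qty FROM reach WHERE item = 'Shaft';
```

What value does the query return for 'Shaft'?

Base: (Housing, tot_qty=1).
Iteration 1: components of {Housing} -> Frame = 1*5 = 5, Shaft = 1*3 = 3.
Iteration 2: components of {Frame,Shaft} -> Arm = 3*2 = 6, Base = 3*2 = 6.
Iteration 3: components of {Arm,Base} -> Spring = 6*5 = 30.
Iteration 4: no further components; recursion stops.

3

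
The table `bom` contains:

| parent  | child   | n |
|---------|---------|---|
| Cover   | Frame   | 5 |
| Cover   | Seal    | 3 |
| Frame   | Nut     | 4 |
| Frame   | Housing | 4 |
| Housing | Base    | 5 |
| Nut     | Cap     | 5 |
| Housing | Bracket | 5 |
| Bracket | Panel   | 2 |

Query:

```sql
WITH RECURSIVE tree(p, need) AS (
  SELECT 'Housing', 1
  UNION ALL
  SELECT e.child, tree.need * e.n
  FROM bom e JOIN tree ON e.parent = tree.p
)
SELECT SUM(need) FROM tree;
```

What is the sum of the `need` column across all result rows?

21

Base: (Housing, need=1).
Iteration 1: components of {Housing} -> Base = 1*5 = 5, Bracket = 1*5 = 5.
Iteration 2: components of {Base,Bracket} -> Panel = 5*2 = 10.
Iteration 3: no further components; recursion stops.
SUM(need) = 1 + 5 + 5 + 10 = 21.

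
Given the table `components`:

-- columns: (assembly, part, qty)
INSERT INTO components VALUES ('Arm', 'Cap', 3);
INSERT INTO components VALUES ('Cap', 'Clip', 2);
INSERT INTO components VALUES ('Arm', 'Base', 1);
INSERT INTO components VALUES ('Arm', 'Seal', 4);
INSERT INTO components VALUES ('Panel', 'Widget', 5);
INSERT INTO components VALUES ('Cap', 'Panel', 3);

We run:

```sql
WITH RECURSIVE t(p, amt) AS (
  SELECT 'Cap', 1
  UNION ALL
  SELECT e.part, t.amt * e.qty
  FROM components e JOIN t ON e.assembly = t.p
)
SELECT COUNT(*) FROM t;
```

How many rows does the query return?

4

Base: (Cap, amt=1).
Iteration 1: components of {Cap} -> Clip = 1*2 = 2, Panel = 1*3 = 3.
Iteration 2: components of {Clip,Panel} -> Widget = 3*5 = 15.
Iteration 3: no further components; recursion stops.
Total rows emitted: 4.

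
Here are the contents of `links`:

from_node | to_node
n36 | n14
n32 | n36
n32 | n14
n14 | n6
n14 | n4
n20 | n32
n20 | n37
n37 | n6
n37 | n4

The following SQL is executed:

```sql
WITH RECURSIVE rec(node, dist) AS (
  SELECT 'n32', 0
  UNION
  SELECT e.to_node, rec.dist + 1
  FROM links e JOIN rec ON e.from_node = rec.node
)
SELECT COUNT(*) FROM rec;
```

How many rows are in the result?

Base: (n32, dist=0).
Iteration 1: edges from {n32} -> (n14, dist=1), (n36, dist=1).
Iteration 2: edges from {n14,n36} -> (n14, dist=2), (n4, dist=2), (n6, dist=2).
Iteration 3: edges from {n14,n4,n6} -> (n4, dist=3), (n6, dist=3).
Iteration 4: no outgoing edges from {n4,n6}; recursion stops.
Total rows emitted: 8.

8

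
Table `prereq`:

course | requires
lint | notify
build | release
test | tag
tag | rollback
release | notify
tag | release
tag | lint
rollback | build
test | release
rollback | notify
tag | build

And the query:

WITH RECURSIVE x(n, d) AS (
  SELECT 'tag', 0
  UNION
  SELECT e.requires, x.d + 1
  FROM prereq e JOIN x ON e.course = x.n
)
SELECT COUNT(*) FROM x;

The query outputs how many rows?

11

Base: (tag, d=0).
Iteration 1: edges from {tag} -> (build, d=1), (lint, d=1), (release, d=1), (rollback, d=1).
Iteration 2: edges from {build,lint,release,rollback} -> (build, d=2), (notify, d=2), (release, d=2). [UNION drops 2 duplicate row(s)]
Iteration 3: edges from {build,notify,release} -> (notify, d=3), (release, d=3).
Iteration 4: edges from {notify,release} -> (notify, d=4).
Iteration 5: no outgoing edges from {notify}; recursion stops.
Total rows emitted: 11.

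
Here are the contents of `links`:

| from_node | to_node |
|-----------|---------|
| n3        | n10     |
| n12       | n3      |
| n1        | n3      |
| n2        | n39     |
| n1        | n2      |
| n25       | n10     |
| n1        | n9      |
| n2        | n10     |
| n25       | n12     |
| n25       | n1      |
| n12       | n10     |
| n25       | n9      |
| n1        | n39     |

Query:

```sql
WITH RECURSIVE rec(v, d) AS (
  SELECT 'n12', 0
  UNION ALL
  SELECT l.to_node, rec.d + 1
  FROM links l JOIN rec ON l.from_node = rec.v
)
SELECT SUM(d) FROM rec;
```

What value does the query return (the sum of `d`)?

Base: (n12, d=0).
Iteration 1: edges from {n12} -> (n10, d=1), (n3, d=1).
Iteration 2: edges from {n10,n3} -> (n10, d=2).
Iteration 3: no outgoing edges from {n10}; recursion stops.
SUM(d) = 0 + 1 + 1 + 2 = 4.

4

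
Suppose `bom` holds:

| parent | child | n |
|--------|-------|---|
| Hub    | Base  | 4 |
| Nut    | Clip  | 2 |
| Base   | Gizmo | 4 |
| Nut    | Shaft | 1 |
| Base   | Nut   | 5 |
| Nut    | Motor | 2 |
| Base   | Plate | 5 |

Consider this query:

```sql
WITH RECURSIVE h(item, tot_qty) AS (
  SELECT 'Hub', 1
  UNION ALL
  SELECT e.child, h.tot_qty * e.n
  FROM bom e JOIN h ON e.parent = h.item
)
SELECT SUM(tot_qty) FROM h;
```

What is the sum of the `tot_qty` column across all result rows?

Base: (Hub, tot_qty=1).
Iteration 1: components of {Hub} -> Base = 1*4 = 4.
Iteration 2: components of {Base} -> Gizmo = 4*4 = 16, Nut = 4*5 = 20, Plate = 4*5 = 20.
Iteration 3: components of {Gizmo,Nut,Plate} -> Clip = 20*2 = 40, Motor = 20*2 = 40, Shaft = 20*1 = 20.
Iteration 4: no further components; recursion stops.
SUM(tot_qty) = 1 + 4 + 16 + 20 + 20 + 40 + 20 + 40 = 161.

161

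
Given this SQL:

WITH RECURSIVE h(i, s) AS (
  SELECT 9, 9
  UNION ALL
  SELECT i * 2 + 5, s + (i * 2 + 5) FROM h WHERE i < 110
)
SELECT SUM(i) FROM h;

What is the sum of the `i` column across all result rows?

Base: i=9, s=9.
Iteration 1: 9 < 110 holds -> i = 9 * 2 + 5 = 23, s = 9 + 23 = 32.
Iteration 2: 23 < 110 holds -> i = 23 * 2 + 5 = 51, s = 32 + 51 = 83.
Iteration 3: 51 < 110 holds -> i = 51 * 2 + 5 = 107, s = 83 + 107 = 190.
Iteration 4: 107 < 110 holds -> i = 107 * 2 + 5 = 219, s = 190 + 219 = 409.
Iteration 5: 219 < 110 fails; recursion stops.
SUM(i) = 9 + 23 + 51 + 107 + 219 = 409.

409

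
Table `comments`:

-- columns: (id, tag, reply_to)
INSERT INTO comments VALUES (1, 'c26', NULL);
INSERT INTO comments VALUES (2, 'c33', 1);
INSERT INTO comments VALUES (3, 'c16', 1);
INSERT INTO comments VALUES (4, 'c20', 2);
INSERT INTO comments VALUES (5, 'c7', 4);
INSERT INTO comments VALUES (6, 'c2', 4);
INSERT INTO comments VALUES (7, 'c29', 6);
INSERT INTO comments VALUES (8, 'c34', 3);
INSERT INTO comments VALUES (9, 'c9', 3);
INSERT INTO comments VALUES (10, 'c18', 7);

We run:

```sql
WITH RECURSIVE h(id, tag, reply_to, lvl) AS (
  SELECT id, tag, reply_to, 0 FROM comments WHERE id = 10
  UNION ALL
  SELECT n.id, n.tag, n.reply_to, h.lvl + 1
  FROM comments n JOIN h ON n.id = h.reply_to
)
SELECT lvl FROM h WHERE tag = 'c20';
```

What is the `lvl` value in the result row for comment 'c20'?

3

Base: id=10 (c18), reply_to=7, lvl 0.
Iteration 1: join on id=7 -> c29 (id 7, reply_to=6, lvl 1).
Iteration 2: join on id=6 -> c2 (id 6, reply_to=4, lvl 2).
Iteration 3: join on id=4 -> c20 (id 4, reply_to=2, lvl 3).
Iteration 4: join on id=2 -> c33 (id 2, reply_to=1, lvl 4).
Iteration 5: join on id=1 -> c26 (id 1, reply_to=NULL, lvl 5).
Iteration 6: reply_to is NULL; no match; recursion stops.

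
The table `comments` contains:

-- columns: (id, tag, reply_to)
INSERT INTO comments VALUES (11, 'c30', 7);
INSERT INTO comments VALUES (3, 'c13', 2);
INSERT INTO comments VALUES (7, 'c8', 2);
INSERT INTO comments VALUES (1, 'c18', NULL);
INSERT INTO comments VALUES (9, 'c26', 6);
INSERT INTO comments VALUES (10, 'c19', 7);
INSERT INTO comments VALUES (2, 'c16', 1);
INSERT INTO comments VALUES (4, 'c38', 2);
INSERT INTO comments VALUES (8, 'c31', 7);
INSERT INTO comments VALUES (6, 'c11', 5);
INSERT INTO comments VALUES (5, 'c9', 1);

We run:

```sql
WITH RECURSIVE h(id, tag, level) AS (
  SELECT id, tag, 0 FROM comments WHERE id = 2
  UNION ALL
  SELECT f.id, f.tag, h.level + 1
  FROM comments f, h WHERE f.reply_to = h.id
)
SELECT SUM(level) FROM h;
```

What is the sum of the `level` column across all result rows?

Base: id=2 (c16) at level 0.
Iteration 1: rows with reply_to in {2} -> c13 (id 3, level 1), c38 (id 4, level 1), c8 (id 7, level 1).
Iteration 2: rows with reply_to in {3,4,7} -> c31 (id 8, level 2), c19 (id 10, level 2), c30 (id 11, level 2).
Iteration 3: no rows with reply_to in {8,10,11}; recursion stops.
SUM(level) = 0 + 1 + 1 + 1 + 2 + 2 + 2 = 9.

9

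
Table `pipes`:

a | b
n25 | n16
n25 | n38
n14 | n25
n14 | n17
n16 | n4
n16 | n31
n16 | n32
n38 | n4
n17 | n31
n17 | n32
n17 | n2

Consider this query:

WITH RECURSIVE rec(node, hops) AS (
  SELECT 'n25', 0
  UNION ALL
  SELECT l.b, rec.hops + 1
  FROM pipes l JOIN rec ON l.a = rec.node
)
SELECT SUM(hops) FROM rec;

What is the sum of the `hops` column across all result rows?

10

Base: (n25, hops=0).
Iteration 1: edges from {n25} -> (n16, hops=1), (n38, hops=1).
Iteration 2: edges from {n16,n38} -> (n31, hops=2), (n32, hops=2), (n4, hops=2) x2. [UNION ALL keeps all 4 new rows, including repeats]
Iteration 3: no outgoing edges from {n31,n32,n4}; recursion stops.
SUM(hops) = 0 + 1 + 1 + 2 + 2 + 2 + 2 = 10.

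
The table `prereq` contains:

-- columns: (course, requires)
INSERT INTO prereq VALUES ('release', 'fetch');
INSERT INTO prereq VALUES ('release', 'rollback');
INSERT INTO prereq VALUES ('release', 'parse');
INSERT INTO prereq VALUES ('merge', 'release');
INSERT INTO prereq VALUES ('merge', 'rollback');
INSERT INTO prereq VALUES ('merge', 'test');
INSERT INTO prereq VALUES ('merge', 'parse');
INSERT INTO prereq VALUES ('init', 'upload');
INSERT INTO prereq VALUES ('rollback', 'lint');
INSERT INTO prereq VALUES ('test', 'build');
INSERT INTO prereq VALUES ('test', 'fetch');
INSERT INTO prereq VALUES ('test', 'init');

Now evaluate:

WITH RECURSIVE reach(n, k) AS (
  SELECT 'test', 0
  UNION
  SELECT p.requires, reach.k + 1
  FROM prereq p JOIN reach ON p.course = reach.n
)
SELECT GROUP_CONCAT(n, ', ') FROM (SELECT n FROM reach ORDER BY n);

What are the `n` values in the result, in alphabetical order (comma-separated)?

Base: (test, k=0).
Iteration 1: edges from {test} -> (build, k=1), (fetch, k=1), (init, k=1).
Iteration 2: edges from {build,fetch,init} -> (upload, k=2).
Iteration 3: no outgoing edges from {upload}; recursion stops.

build, fetch, init, test, upload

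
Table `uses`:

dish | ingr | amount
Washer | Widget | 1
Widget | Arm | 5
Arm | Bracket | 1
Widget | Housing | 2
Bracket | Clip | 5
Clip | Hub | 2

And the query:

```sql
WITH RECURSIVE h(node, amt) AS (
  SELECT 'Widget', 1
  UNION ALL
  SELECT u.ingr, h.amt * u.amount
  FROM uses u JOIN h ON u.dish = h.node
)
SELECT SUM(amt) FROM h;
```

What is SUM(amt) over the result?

88

Base: (Widget, amt=1).
Iteration 1: components of {Widget} -> Arm = 1*5 = 5, Housing = 1*2 = 2.
Iteration 2: components of {Arm,Housing} -> Bracket = 5*1 = 5.
Iteration 3: components of {Bracket} -> Clip = 5*5 = 25.
Iteration 4: components of {Clip} -> Hub = 25*2 = 50.
Iteration 5: no further components; recursion stops.
SUM(amt) = 1 + 5 + 2 + 5 + 25 + 50 = 88.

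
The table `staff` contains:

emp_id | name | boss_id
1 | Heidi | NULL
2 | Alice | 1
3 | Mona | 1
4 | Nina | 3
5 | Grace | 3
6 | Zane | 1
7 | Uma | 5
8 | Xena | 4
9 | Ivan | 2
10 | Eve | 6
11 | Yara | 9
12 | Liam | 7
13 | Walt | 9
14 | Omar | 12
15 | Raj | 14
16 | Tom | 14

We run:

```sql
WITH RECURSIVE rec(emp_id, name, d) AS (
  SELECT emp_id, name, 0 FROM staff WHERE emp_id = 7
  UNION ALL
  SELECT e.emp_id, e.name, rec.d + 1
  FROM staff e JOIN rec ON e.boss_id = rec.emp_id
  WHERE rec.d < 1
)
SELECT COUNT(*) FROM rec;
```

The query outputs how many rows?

Base: emp_id=7 (Uma) at d 0.
Iteration 1: rows with boss_id in {7} -> Liam (id 12, d 1).
Iteration 2: d < 1 fails for all current rows; recursion stops.
Total rows emitted: 2.

2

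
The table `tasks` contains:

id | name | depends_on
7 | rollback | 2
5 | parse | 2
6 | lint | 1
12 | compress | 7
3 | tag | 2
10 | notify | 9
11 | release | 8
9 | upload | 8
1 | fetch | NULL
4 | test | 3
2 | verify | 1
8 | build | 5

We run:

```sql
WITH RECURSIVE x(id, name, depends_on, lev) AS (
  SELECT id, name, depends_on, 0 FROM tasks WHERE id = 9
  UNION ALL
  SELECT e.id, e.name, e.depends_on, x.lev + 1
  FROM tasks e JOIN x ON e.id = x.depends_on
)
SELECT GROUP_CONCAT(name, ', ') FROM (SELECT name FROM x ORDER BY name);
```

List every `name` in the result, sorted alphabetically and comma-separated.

Base: id=9 (upload), depends_on=8, lev 0.
Iteration 1: join on id=8 -> build (id 8, depends_on=5, lev 1).
Iteration 2: join on id=5 -> parse (id 5, depends_on=2, lev 2).
Iteration 3: join on id=2 -> verify (id 2, depends_on=1, lev 3).
Iteration 4: join on id=1 -> fetch (id 1, depends_on=NULL, lev 4).
Iteration 5: depends_on is NULL; no match; recursion stops.

build, fetch, parse, upload, verify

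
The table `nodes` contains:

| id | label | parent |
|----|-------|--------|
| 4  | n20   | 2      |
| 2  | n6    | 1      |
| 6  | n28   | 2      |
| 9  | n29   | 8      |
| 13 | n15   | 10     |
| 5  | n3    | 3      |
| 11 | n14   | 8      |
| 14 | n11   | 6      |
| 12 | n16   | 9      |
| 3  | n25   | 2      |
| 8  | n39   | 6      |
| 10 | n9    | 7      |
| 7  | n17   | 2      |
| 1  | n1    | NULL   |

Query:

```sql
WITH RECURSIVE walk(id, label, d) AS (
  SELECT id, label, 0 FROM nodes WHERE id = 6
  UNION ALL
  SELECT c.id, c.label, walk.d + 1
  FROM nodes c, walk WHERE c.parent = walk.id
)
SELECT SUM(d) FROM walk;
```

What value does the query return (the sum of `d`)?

Base: id=6 (n28) at d 0.
Iteration 1: rows with parent in {6} -> n39 (id 8, d 1), n11 (id 14, d 1).
Iteration 2: rows with parent in {8,14} -> n29 (id 9, d 2), n14 (id 11, d 2).
Iteration 3: rows with parent in {9,11} -> n16 (id 12, d 3).
Iteration 4: no rows with parent in {12}; recursion stops.
SUM(d) = 0 + 1 + 1 + 2 + 2 + 3 = 9.

9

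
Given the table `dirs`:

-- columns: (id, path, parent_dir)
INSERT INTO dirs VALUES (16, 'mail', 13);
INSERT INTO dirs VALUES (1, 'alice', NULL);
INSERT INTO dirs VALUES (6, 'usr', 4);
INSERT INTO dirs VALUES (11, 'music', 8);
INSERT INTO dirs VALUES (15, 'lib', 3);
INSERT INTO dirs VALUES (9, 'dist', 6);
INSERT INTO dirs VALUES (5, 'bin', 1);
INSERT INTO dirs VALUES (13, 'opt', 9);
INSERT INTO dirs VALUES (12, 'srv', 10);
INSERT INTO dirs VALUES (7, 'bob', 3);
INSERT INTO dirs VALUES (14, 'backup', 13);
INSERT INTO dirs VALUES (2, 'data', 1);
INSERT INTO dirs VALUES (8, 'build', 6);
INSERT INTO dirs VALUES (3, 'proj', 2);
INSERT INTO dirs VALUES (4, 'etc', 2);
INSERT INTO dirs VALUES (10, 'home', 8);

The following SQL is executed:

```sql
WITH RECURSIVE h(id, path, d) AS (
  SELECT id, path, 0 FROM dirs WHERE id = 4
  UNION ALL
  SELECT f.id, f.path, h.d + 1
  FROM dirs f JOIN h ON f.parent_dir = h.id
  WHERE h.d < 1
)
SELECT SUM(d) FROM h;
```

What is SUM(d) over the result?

1

Base: id=4 (etc) at d 0.
Iteration 1: rows with parent_dir in {4} -> usr (id 6, d 1).
Iteration 2: d < 1 fails for all current rows; recursion stops.
SUM(d) = 0 + 1 = 1.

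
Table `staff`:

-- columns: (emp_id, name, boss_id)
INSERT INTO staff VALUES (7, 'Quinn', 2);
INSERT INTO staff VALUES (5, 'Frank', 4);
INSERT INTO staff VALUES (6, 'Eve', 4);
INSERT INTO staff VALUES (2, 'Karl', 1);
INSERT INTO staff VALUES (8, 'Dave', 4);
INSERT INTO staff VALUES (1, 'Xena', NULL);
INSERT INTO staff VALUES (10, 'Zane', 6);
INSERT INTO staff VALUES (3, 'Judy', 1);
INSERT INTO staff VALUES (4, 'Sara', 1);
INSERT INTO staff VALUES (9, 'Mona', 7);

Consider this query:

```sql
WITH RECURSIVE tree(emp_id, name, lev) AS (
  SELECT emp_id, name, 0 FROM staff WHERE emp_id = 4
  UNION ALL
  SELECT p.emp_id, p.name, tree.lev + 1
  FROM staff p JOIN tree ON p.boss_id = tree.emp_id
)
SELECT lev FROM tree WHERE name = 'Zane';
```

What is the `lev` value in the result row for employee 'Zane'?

2

Base: emp_id=4 (Sara) at lev 0.
Iteration 1: rows with boss_id in {4} -> Frank (id 5, lev 1), Eve (id 6, lev 1), Dave (id 8, lev 1).
Iteration 2: rows with boss_id in {5,6,8} -> Zane (id 10, lev 2).
Iteration 3: no rows with boss_id in {10}; recursion stops.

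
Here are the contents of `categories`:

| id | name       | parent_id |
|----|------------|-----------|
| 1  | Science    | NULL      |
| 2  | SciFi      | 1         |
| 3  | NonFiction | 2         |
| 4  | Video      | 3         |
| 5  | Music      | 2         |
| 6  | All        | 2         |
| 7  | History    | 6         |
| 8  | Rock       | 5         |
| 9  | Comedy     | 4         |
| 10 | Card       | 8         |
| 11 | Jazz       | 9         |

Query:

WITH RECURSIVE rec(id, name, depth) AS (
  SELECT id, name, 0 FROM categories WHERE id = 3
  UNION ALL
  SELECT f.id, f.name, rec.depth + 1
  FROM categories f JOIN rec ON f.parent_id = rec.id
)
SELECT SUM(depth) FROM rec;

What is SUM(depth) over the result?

Base: id=3 (NonFiction) at depth 0.
Iteration 1: rows with parent_id in {3} -> Video (id 4, depth 1).
Iteration 2: rows with parent_id in {4} -> Comedy (id 9, depth 2).
Iteration 3: rows with parent_id in {9} -> Jazz (id 11, depth 3).
Iteration 4: no rows with parent_id in {11}; recursion stops.
SUM(depth) = 0 + 1 + 2 + 3 = 6.

6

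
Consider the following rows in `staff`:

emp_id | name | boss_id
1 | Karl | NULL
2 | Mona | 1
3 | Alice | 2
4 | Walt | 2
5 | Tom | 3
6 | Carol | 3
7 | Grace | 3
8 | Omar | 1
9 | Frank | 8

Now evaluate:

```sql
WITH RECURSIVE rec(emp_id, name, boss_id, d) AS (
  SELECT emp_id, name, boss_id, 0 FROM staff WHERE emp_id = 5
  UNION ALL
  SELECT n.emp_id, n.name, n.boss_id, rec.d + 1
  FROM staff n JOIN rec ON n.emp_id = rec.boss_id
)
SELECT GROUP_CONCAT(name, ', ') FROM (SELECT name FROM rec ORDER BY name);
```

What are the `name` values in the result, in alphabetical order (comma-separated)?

Alice, Karl, Mona, Tom

Base: emp_id=5 (Tom), boss_id=3, d 0.
Iteration 1: join on emp_id=3 -> Alice (id 3, boss_id=2, d 1).
Iteration 2: join on emp_id=2 -> Mona (id 2, boss_id=1, d 2).
Iteration 3: join on emp_id=1 -> Karl (id 1, boss_id=NULL, d 3).
Iteration 4: boss_id is NULL; no match; recursion stops.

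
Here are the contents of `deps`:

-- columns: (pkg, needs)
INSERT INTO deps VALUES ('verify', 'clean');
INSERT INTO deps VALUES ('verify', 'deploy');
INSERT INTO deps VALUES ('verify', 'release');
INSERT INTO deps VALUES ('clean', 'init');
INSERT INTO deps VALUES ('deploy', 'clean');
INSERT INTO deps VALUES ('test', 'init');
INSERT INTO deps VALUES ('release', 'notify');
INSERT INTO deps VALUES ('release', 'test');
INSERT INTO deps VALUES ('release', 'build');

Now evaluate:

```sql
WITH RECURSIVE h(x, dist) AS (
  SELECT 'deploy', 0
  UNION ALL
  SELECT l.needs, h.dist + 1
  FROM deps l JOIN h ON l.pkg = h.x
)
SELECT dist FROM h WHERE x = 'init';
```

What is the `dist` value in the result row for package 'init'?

2

Base: (deploy, dist=0).
Iteration 1: edges from {deploy} -> (clean, dist=1).
Iteration 2: edges from {clean} -> (init, dist=2).
Iteration 3: no outgoing edges from {init}; recursion stops.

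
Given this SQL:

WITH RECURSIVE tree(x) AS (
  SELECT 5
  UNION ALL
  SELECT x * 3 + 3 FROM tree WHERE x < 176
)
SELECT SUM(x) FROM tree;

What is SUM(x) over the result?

Base: x=5.
Iteration 1: 5 < 176 holds -> x = 5 * 3 + 3 = 18.
Iteration 2: 18 < 176 holds -> x = 18 * 3 + 3 = 57.
Iteration 3: 57 < 176 holds -> x = 57 * 3 + 3 = 174.
Iteration 4: 174 < 176 holds -> x = 174 * 3 + 3 = 525.
Iteration 5: 525 < 176 fails; recursion stops.
SUM(x) = 5 + 18 + 57 + 174 + 525 = 779.

779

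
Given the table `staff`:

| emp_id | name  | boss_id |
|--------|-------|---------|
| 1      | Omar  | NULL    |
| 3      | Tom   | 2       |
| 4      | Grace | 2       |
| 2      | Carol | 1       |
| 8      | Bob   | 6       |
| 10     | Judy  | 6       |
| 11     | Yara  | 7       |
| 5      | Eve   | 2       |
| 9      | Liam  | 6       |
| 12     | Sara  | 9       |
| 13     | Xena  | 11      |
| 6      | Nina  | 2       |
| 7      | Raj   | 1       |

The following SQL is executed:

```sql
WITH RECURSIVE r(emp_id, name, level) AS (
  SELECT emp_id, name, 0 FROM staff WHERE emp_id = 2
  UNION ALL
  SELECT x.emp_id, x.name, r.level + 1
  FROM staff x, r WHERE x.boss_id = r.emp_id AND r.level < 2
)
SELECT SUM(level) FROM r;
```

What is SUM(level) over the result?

10

Base: emp_id=2 (Carol) at level 0.
Iteration 1: rows with boss_id in {2} -> Tom (id 3, level 1), Grace (id 4, level 1), Eve (id 5, level 1), Nina (id 6, level 1).
Iteration 2: rows with boss_id in {3,4,5,6} -> Bob (id 8, level 2), Liam (id 9, level 2), Judy (id 10, level 2).
Iteration 3: level < 2 fails for all current rows; recursion stops.
SUM(level) = 0 + 1 + 1 + 1 + 1 + 2 + 2 + 2 = 10.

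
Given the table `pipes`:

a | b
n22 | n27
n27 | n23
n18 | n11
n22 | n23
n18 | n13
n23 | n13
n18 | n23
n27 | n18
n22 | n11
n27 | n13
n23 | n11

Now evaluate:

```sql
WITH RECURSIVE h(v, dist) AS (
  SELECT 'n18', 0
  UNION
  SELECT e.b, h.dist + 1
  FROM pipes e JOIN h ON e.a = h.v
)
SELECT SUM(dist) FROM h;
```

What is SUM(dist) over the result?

7

Base: (n18, dist=0).
Iteration 1: edges from {n18} -> (n11, dist=1), (n13, dist=1), (n23, dist=1).
Iteration 2: edges from {n11,n13,n23} -> (n11, dist=2), (n13, dist=2).
Iteration 3: no outgoing edges from {n11,n13}; recursion stops.
SUM(dist) = 0 + 1 + 1 + 1 + 2 + 2 = 7.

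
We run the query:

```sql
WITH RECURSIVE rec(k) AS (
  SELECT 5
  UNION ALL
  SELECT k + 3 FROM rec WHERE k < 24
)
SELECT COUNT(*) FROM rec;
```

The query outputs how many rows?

Base: k=5.
Iteration 1: 5 < 24 holds -> k = 5 + 3 = 8.
Iteration 2: 8 < 24 holds -> k = 8 + 3 = 11.
Iteration 3: 11 < 24 holds -> k = 11 + 3 = 14.
Iteration 4: 14 < 24 holds -> k = 14 + 3 = 17.
Iteration 5: 17 < 24 holds -> k = 17 + 3 = 20.
Iteration 6: 20 < 24 holds -> k = 20 + 3 = 23.
Iteration 7: 23 < 24 holds -> k = 23 + 3 = 26.
Iteration 8: 26 < 24 fails; recursion stops.
Total rows emitted: 8.

8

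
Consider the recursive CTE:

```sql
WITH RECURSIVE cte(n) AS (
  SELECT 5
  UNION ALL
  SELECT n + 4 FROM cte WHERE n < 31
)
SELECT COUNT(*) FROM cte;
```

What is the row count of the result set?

Base: n=5.
Iteration 1: 5 < 31 holds -> n = 5 + 4 = 9.
Iteration 2: 9 < 31 holds -> n = 9 + 4 = 13.
Iteration 3: 13 < 31 holds -> n = 13 + 4 = 17.
Iteration 4: 17 < 31 holds -> n = 17 + 4 = 21.
Iteration 5: 21 < 31 holds -> n = 21 + 4 = 25.
Iteration 6: 25 < 31 holds -> n = 25 + 4 = 29.
Iteration 7: 29 < 31 holds -> n = 29 + 4 = 33.
Iteration 8: 33 < 31 fails; recursion stops.
Total rows emitted: 8.

8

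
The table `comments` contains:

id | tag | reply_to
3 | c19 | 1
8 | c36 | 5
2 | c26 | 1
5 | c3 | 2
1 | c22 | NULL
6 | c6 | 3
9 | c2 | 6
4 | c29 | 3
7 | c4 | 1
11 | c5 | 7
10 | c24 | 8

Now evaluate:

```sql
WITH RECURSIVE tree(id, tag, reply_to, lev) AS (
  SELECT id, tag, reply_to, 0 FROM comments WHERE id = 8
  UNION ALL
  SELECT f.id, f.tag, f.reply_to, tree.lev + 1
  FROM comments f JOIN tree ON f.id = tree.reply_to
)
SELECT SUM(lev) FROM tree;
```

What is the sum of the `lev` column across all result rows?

Base: id=8 (c36), reply_to=5, lev 0.
Iteration 1: join on id=5 -> c3 (id 5, reply_to=2, lev 1).
Iteration 2: join on id=2 -> c26 (id 2, reply_to=1, lev 2).
Iteration 3: join on id=1 -> c22 (id 1, reply_to=NULL, lev 3).
Iteration 4: reply_to is NULL; no match; recursion stops.
SUM(lev) = 0 + 1 + 2 + 3 = 6.

6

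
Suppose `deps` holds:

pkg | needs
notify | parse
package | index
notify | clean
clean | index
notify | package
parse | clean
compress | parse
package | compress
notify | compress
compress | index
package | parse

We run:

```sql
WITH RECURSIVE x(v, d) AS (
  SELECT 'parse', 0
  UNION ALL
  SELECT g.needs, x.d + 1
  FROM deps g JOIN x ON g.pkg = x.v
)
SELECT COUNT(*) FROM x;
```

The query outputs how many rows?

3

Base: (parse, d=0).
Iteration 1: edges from {parse} -> (clean, d=1).
Iteration 2: edges from {clean} -> (index, d=2).
Iteration 3: no outgoing edges from {index}; recursion stops.
Total rows emitted: 3.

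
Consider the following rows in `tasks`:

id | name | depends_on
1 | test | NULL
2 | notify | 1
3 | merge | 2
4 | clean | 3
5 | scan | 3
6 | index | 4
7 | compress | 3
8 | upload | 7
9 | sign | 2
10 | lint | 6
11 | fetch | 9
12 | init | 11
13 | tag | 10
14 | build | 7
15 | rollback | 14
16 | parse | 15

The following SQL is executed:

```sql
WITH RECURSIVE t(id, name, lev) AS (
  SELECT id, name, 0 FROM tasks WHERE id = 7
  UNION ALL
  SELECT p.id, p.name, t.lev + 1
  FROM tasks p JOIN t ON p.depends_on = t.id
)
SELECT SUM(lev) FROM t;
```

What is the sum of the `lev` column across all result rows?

7

Base: id=7 (compress) at lev 0.
Iteration 1: rows with depends_on in {7} -> upload (id 8, lev 1), build (id 14, lev 1).
Iteration 2: rows with depends_on in {8,14} -> rollback (id 15, lev 2).
Iteration 3: rows with depends_on in {15} -> parse (id 16, lev 3).
Iteration 4: no rows with depends_on in {16}; recursion stops.
SUM(lev) = 0 + 1 + 1 + 2 + 3 = 7.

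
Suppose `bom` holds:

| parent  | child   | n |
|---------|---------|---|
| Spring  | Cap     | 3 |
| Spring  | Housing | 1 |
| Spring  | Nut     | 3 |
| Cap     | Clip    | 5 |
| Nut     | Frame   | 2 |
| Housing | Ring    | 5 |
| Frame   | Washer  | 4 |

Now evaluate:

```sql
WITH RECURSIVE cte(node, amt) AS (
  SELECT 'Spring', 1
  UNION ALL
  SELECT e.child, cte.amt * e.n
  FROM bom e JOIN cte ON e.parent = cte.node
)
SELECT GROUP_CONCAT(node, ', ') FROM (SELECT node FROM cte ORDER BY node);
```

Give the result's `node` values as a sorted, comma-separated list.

Cap, Clip, Frame, Housing, Nut, Ring, Spring, Washer

Base: (Spring, amt=1).
Iteration 1: components of {Spring} -> Cap = 1*3 = 3, Housing = 1*1 = 1, Nut = 1*3 = 3.
Iteration 2: components of {Cap,Housing,Nut} -> Clip = 3*5 = 15, Frame = 3*2 = 6, Ring = 1*5 = 5.
Iteration 3: components of {Clip,Frame,Ring} -> Washer = 6*4 = 24.
Iteration 4: no further components; recursion stops.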